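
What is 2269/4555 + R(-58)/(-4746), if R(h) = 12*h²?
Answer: -28851261/3603005 ≈ -8.0076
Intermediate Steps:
2269/4555 + R(-58)/(-4746) = 2269/4555 + (12*(-58)²)/(-4746) = 2269*(1/4555) + (12*3364)*(-1/4746) = 2269/4555 + 40368*(-1/4746) = 2269/4555 - 6728/791 = -28851261/3603005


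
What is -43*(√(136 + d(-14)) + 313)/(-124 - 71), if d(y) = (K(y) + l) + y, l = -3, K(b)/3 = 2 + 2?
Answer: 13459/195 + 43*√131/195 ≈ 71.544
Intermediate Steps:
K(b) = 12 (K(b) = 3*(2 + 2) = 3*4 = 12)
d(y) = 9 + y (d(y) = (12 - 3) + y = 9 + y)
-43*(√(136 + d(-14)) + 313)/(-124 - 71) = -43*(√(136 + (9 - 14)) + 313)/(-124 - 71) = -43*(√(136 - 5) + 313)/(-195) = -43*(√131 + 313)*(-1)/195 = -43*(313 + √131)*(-1)/195 = -43*(-313/195 - √131/195) = 13459/195 + 43*√131/195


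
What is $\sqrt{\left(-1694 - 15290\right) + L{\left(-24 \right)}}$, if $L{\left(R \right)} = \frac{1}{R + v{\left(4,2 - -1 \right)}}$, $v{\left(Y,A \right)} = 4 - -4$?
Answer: $\frac{i \sqrt{271745}}{4} \approx 130.32 i$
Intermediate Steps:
$v{\left(Y,A \right)} = 8$ ($v{\left(Y,A \right)} = 4 + 4 = 8$)
$L{\left(R \right)} = \frac{1}{8 + R}$ ($L{\left(R \right)} = \frac{1}{R + 8} = \frac{1}{8 + R}$)
$\sqrt{\left(-1694 - 15290\right) + L{\left(-24 \right)}} = \sqrt{\left(-1694 - 15290\right) + \frac{1}{8 - 24}} = \sqrt{\left(-1694 - 15290\right) + \frac{1}{-16}} = \sqrt{-16984 - \frac{1}{16}} = \sqrt{- \frac{271745}{16}} = \frac{i \sqrt{271745}}{4}$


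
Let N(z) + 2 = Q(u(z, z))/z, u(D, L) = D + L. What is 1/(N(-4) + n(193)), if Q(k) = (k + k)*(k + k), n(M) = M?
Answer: 1/127 ≈ 0.0078740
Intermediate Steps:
Q(k) = 4*k² (Q(k) = (2*k)*(2*k) = 4*k²)
N(z) = -2 + 16*z (N(z) = -2 + (4*(z + z)²)/z = -2 + (4*(2*z)²)/z = -2 + (4*(4*z²))/z = -2 + (16*z²)/z = -2 + 16*z)
1/(N(-4) + n(193)) = 1/((-2 + 16*(-4)) + 193) = 1/((-2 - 64) + 193) = 1/(-66 + 193) = 1/127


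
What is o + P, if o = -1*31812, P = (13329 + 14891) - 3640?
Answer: -7232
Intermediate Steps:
P = 24580 (P = 28220 - 3640 = 24580)
o = -31812
o + P = -31812 + 24580 = -7232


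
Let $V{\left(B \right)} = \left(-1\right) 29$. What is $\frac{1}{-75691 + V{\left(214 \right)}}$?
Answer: $- \frac{1}{75720} \approx -1.3207 \cdot 10^{-5}$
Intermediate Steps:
$V{\left(B \right)} = -29$
$\frac{1}{-75691 + V{\left(214 \right)}} = \frac{1}{-75691 - 29} = \frac{1}{-75720} = - \frac{1}{75720}$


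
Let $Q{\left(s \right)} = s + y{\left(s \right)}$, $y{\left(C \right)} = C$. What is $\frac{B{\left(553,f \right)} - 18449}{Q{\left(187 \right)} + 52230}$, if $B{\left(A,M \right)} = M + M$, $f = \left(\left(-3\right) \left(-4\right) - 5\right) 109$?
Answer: $- \frac{16923}{52604} \approx -0.32171$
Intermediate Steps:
$f = 763$ ($f = \left(12 - 5\right) 109 = 7 \cdot 109 = 763$)
$Q{\left(s \right)} = 2 s$ ($Q{\left(s \right)} = s + s = 2 s$)
$B{\left(A,M \right)} = 2 M$
$\frac{B{\left(553,f \right)} - 18449}{Q{\left(187 \right)} + 52230} = \frac{2 \cdot 763 - 18449}{2 \cdot 187 + 52230} = \frac{1526 - 18449}{374 + 52230} = - \frac{16923}{52604}$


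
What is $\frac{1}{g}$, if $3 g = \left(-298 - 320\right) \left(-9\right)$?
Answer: $\frac{1}{1854} \approx 0.00053937$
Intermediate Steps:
$g = 1854$ ($g = \frac{\left(-298 - 320\right) \left(-9\right)}{3} = \frac{\left(-618\right) \left(-9\right)}{3} = \frac{1}{3} \cdot 5562 = 1854$)
$\frac{1}{g} = \frac{1}{1854}$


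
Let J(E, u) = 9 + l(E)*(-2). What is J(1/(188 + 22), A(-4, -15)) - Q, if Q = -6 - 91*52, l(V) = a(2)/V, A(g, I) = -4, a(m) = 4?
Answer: 3067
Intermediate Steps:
l(V) = 4/V
J(E, u) = 9 - 8/E (J(E, u) = 9 + (4/E)*(-2) = 9 - 8/E)
Q = -4738 (Q = -6 - 4732 = -4738)
J(1/(188 + 22), A(-4, -15)) - Q = (9 - 8/(1/(188 + 22))) - 1*(-4738) = (9 - 8/(1/210)) + 4738 = (9 - 8/1/210) + 4738 = (9 - 8*210) + 4738 = (9 - 1680) + 4738 = -1671 + 4738 = 3067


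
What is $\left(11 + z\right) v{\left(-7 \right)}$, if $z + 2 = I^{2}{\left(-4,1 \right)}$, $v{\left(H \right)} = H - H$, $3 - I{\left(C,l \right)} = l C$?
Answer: $0$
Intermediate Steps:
$I{\left(C,l \right)} = 3 - C l$ ($I{\left(C,l \right)} = 3 - l C = 3 - C l$)
$v{\left(H \right)} = 0$
$z = 47$ ($z = -2 + \left(3 - \left(-4\right) 1\right)^{2} = -2 + \left(3 + 4\right)^{2} = -2 + 7^{2} = -2 + 49 = 47$)
$\left(11 + z\right) v{\left(-7 \right)} = \left(11 + 47\right) 0 = 58 \cdot 0 = 0$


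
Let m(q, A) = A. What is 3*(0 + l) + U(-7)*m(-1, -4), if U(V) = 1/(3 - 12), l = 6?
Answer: 166/9 ≈ 18.444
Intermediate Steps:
U(V) = -⅑ (U(V) = 1/(-9) = -⅑)
3*(0 + l) + U(-7)*m(-1, -4) = 3*(0 + 6) - ⅑*(-4) = 3*6 + 4/9 = 18 + 4/9 = 166/9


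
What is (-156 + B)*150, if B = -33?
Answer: -28350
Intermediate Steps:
(-156 + B)*150 = (-156 - 33)*150 = -189*150 = -28350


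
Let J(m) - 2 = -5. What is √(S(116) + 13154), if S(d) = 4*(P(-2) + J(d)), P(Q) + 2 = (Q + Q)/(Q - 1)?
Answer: √118254/3 ≈ 114.63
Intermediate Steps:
P(Q) = -2 + 2*Q/(-1 + Q) (P(Q) = -2 + (Q + Q)/(Q - 1) = -2 + (2*Q)/(-1 + Q) = -2 + 2*Q/(-1 + Q))
J(m) = -3 (J(m) = 2 - 5 = -3)
S(d) = -44/3 (S(d) = 4*(2/(-1 - 2) - 3) = 4*(2/(-3) - 3) = 4*(2*(-⅓) - 3) = 4*(-⅔ - 3) = 4*(-11/3) = -44/3)
√(S(116) + 13154) = √(-44/3 + 13154) = √(39418/3) = √118254/3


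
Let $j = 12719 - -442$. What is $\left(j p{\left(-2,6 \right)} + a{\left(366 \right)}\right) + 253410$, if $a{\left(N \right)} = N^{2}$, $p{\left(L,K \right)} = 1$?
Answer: $400527$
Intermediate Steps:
$j = 13161$ ($j = 12719 + 442 = 13161$)
$\left(j p{\left(-2,6 \right)} + a{\left(366 \right)}\right) + 253410 = \left(13161 \cdot 1 + 366^{2}\right) + 253410 = \left(13161 + 133956\right) + 253410 = 147117 + 253410 = 400527$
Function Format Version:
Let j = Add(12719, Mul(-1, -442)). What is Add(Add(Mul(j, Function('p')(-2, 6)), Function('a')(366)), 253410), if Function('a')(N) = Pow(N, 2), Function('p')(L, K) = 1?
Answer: 400527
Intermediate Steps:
j = 13161 (j = Add(12719, 442) = 13161)
Add(Add(Mul(j, Function('p')(-2, 6)), Function('a')(366)), 253410) = Add(Add(Mul(13161, 1), Pow(366, 2)), 253410) = Add(Add(13161, 133956), 253410) = Add(147117, 253410) = 400527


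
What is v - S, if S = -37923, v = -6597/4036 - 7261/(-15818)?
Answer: 1210492093277/31920724 ≈ 37922.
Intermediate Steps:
v = -37522975/31920724 (v = -6597*1/4036 - 7261*(-1/15818) = -6597/4036 + 7261/15818 = -37522975/31920724 ≈ -1.1755)
v - S = -37522975/31920724 - 1*(-37923) = -37522975/31920724 + 37923 = 1210492093277/31920724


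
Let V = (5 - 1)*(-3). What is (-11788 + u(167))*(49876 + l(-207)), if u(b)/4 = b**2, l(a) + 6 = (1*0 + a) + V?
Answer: 4953580968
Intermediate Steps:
V = -12 (V = 4*(-3) = -12)
l(a) = -18 + a (l(a) = -6 + ((1*0 + a) - 12) = -6 + ((0 + a) - 12) = -6 + (a - 12) = -6 + (-12 + a) = -18 + a)
u(b) = 4*b**2
(-11788 + u(167))*(49876 + l(-207)) = (-11788 + 4*167**2)*(49876 + (-18 - 207)) = (-11788 + 4*27889)*(49876 - 225) = (-11788 + 111556)*49651 = 99768*49651 = 4953580968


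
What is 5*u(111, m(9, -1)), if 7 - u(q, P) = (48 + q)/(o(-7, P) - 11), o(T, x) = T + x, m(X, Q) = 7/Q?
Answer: 334/5 ≈ 66.800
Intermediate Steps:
u(q, P) = 7 - (48 + q)/(-18 + P) (u(q, P) = 7 - (48 + q)/((-7 + P) - 11) = 7 - (48 + q)/(-18 + P))
5*u(111, m(9, -1)) = 5*((-174 - 1*111 + 7*(7/(-1)))/(-18 + 7/(-1))) = 5*((-174 - 111 + 7*(7*(-1)))/(-18 + 7*(-1))) = 5*((-174 - 111 + 7*(-7))/(-18 - 7)) = 5*((-174 - 111 - 49)/(-25)) = 5*(-1/25*(-334)) = 5*(334/25) = 334/5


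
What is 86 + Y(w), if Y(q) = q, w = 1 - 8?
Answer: 79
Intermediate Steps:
w = -7
86 + Y(w) = 86 - 7 = 79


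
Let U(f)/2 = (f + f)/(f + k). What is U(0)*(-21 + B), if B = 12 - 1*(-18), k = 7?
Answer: 0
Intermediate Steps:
U(f) = 4*f/(7 + f) (U(f) = 2*((f + f)/(f + 7)) = 2*((2*f)/(7 + f)) = 2*(2*f/(7 + f)) = 4*f/(7 + f))
B = 30 (B = 12 + 18 = 30)
U(0)*(-21 + B) = (4*0/(7 + 0))*(-21 + 30) = (4*0/7)*9 = (4*0*(⅐))*9 = 0*9 = 0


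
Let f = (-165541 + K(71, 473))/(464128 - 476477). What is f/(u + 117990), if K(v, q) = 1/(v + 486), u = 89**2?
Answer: 92206336/866065341023 ≈ 0.00010647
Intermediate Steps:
u = 7921
K(v, q) = 1/(486 + v)
f = 92206336/6878393 (f = (-165541 + 1/(486 + 71))/(464128 - 476477) = (-165541 + 1/557)/(-12349) = (-165541 + 1/557)*(-1/12349) = -92206336/557*(-1/12349) = 92206336/6878393 ≈ 13.405)
f/(u + 117990) = 92206336/(6878393*(7921 + 117990)) = (92206336/6878393)/125911 = (92206336/6878393)*(1/125911) = 92206336/866065341023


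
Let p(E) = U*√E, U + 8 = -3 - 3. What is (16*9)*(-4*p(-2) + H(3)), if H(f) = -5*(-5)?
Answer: 3600 + 8064*I*√2 ≈ 3600.0 + 11404.0*I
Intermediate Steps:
H(f) = 25
U = -14 (U = -8 + (-3 - 3) = -8 - 6 = -14)
p(E) = -14*√E
(16*9)*(-4*p(-2) + H(3)) = (16*9)*(-(-56)*√(-2) + 25) = 144*(-(-56)*I*√2 + 25) = 144*(56*I*√2 + 25) = 144*(25 + 56*I*√2) = 3600 + 8064*I*√2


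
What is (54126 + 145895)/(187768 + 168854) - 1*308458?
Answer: -110002708855/356622 ≈ -3.0846e+5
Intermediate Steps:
(54126 + 145895)/(187768 + 168854) - 1*308458 = 200021/356622 - 308458 = -110002708855/356622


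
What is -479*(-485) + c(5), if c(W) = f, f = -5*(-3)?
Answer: 232330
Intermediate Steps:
f = 15
c(W) = 15
-479*(-485) + c(5) = -479*(-485) + 15 = 232315 + 15 = 232330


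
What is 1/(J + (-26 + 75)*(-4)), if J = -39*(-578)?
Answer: 1/22346 ≈ 4.4751e-5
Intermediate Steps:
J = 22542
1/(J + (-26 + 75)*(-4)) = 1/(22542 + (-26 + 75)*(-4)) = 1/(22542 + 49*(-4)) = 1/(22542 - 196) = 1/22346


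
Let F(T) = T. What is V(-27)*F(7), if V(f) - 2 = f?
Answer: -175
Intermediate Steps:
V(f) = 2 + f
V(-27)*F(7) = (2 - 27)*7 = -25*7 = -175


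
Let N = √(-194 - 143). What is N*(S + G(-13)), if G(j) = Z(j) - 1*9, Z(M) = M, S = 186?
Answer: 164*I*√337 ≈ 3010.6*I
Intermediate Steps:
G(j) = -9 + j (G(j) = j - 1*9 = j - 9 = -9 + j)
N = I*√337 (N = √(-337) = I*√337 ≈ 18.358*I)
N*(S + G(-13)) = (I*√337)*(186 + (-9 - 13)) = (I*√337)*(186 - 22) = (I*√337)*164 = 164*I*√337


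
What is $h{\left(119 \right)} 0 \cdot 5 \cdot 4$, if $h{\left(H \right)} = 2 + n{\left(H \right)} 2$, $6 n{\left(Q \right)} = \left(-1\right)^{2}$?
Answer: $0$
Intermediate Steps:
$n{\left(Q \right)} = \frac{1}{6}$ ($n{\left(Q \right)} = \frac{\left(-1\right)^{2}}{6} = \frac{1}{6} \cdot 1 = \frac{1}{6}$)
$h{\left(H \right)} = \frac{7}{3}$ ($h{\left(H \right)} = 2 + \frac{1}{6} \cdot 2 = 2 + \frac{1}{3} = \frac{7}{3}$)
$h{\left(119 \right)} 0 \cdot 5 \cdot 4 = \frac{7 \cdot 0 \cdot 5 \cdot 4}{3} = \frac{7 \cdot 0 \cdot 4}{3} = \frac{7}{3} \cdot 0 = 0$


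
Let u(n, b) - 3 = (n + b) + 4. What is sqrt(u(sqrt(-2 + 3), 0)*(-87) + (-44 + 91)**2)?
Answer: sqrt(1513) ≈ 38.897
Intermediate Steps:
u(n, b) = 7 + b + n (u(n, b) = 3 + ((n + b) + 4) = 3 + ((b + n) + 4) = 3 + (4 + b + n) = 7 + b + n)
sqrt(u(sqrt(-2 + 3), 0)*(-87) + (-44 + 91)**2) = sqrt((7 + 0 + sqrt(-2 + 3))*(-87) + (-44 + 91)**2) = sqrt((7 + 0 + sqrt(1))*(-87) + 47**2) = sqrt((7 + 0 + 1)*(-87) + 2209) = sqrt(8*(-87) + 2209) = sqrt(-696 + 2209) = sqrt(1513)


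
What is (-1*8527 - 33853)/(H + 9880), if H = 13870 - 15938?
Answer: -10595/1953 ≈ -5.4250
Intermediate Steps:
H = -2068
(-1*8527 - 33853)/(H + 9880) = (-1*8527 - 33853)/(-2068 + 9880) = (-8527 - 33853)/7812 = -42380*1/7812 = -10595/1953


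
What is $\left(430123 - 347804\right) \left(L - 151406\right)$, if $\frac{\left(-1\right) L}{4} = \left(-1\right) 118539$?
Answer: $26568457250$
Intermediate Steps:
$L = 474156$ ($L = - 4 \left(\left(-1\right) 118539\right) = \left(-4\right) \left(-118539\right) = 474156$)
$\left(430123 - 347804\right) \left(L - 151406\right) = \left(430123 - 347804\right) \left(474156 - 151406\right) = 82319 \cdot 322750 = 26568457250$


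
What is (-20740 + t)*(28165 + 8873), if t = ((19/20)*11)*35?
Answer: -1509242943/2 ≈ -7.5462e+8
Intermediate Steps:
t = 1463/4 (t = ((19*(1/20))*11)*35 = ((19/20)*11)*35 = (209/20)*35 = 1463/4 ≈ 365.75)
(-20740 + t)*(28165 + 8873) = (-20740 + 1463/4)*(28165 + 8873) = -81497/4*37038 = -1509242943/2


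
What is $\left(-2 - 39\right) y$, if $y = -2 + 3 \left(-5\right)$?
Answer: $697$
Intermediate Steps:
$y = -17$ ($y = -2 - 15 = -17$)
$\left(-2 - 39\right) y = \left(-2 - 39\right) \left(-17\right) = \left(-41\right) \left(-17\right) = 697$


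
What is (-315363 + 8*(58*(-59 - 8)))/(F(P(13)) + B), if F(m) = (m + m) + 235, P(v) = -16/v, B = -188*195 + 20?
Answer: 4503863/473297 ≈ 9.5159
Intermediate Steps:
B = -36640 (B = -36660 + 20 = -36640)
F(m) = 235 + 2*m (F(m) = 2*m + 235 = 235 + 2*m)
(-315363 + 8*(58*(-59 - 8)))/(F(P(13)) + B) = (-315363 + 8*(58*(-59 - 8)))/((235 + 2*(-16/13)) - 36640) = (-315363 + 8*(58*(-67)))/((235 + 2*(-16*1/13)) - 36640) = (-315363 + 8*(-3886))/((235 + 2*(-16/13)) - 36640) = (-315363 - 31088)/((235 - 32/13) - 36640) = -346451/(3023/13 - 36640) = -346451/(-473297/13) = -346451*(-13/473297) = 4503863/473297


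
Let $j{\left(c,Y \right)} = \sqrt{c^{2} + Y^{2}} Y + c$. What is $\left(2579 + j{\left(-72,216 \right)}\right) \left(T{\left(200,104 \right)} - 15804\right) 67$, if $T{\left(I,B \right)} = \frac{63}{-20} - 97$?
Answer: $- \frac{53428083427}{20} - \frac{82859349168 \sqrt{10}}{5} \approx -5.5076 \cdot 10^{10}$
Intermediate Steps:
$T{\left(I,B \right)} = - \frac{2003}{20}$ ($T{\left(I,B \right)} = 63 \left(- \frac{1}{20}\right) - 97 = - \frac{63}{20} - 97 = - \frac{2003}{20}$)
$j{\left(c,Y \right)} = c + Y \sqrt{Y^{2} + c^{2}}$ ($j{\left(c,Y \right)} = \sqrt{Y^{2} + c^{2}} Y + c = Y \sqrt{Y^{2} + c^{2}} + c = c + Y \sqrt{Y^{2} + c^{2}}$)
$\left(2579 + j{\left(-72,216 \right)}\right) \left(T{\left(200,104 \right)} - 15804\right) 67 = \left(2579 - \left(72 - 216 \sqrt{216^{2} + \left(-72\right)^{2}}\right)\right) \left(- \frac{2003}{20} - 15804\right) 67 = \left(2579 - \left(72 - 216 \sqrt{46656 + 5184}\right)\right) \left(- \frac{318083}{20}\right) 67 = \left(2579 - \left(72 - 216 \sqrt{51840}\right)\right) \left(- \frac{318083}{20}\right) 67 = \left(2579 - \left(72 - 216 \cdot 72 \sqrt{10}\right)\right) \left(- \frac{318083}{20}\right) 67 = \left(2579 - \left(72 - 15552 \sqrt{10}\right)\right) \left(- \frac{318083}{20}\right) 67 = \left(2507 + 15552 \sqrt{10}\right) \left(- \frac{318083}{20}\right) 67 = \left(- \frac{797434081}{20} - \frac{1236706704 \sqrt{10}}{5}\right) 67 = - \frac{53428083427}{20} - \frac{82859349168 \sqrt{10}}{5}$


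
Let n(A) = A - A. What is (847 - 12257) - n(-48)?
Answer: -11410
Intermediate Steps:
n(A) = 0
(847 - 12257) - n(-48) = (847 - 12257) - 1*0 = -11410 + 0 = -11410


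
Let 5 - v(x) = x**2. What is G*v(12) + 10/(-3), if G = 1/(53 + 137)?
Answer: -2317/570 ≈ -4.0649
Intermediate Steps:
G = 1/190 ≈ 0.0052632
v(x) = 5 - x**2
G*v(12) + 10/(-3) = (5 - 1*12**2)/190 + 10/(-3) = (5 - 1*144)/190 + 10*(-1/3) = (5 - 144)/190 - 10/3 = (1/190)*(-139) - 10/3 = -139/190 - 10/3 = -2317/570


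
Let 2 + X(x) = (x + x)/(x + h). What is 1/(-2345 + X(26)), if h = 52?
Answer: -3/7039 ≈ -0.00042620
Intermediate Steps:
X(x) = -2 + 2*x/(52 + x) (X(x) = -2 + (x + x)/(x + 52) = -2 + (2*x)/(52 + x) = -2 + 2*x/(52 + x))
1/(-2345 + X(26)) = 1/(-2345 - 104/(52 + 26)) = 1/(-2345 - 104/78) = 1/(-2345 - 104*1/78) = 1/(-2345 - 4/3) = 1/(-7039/3) = -3/7039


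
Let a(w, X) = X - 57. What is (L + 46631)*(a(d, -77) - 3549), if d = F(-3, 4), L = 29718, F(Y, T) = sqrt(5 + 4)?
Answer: -281193367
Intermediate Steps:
F(Y, T) = 3 (F(Y, T) = sqrt(9) = 3)
d = 3
a(w, X) = -57 + X
(L + 46631)*(a(d, -77) - 3549) = (29718 + 46631)*((-57 - 77) - 3549) = 76349*(-134 - 3549) = 76349*(-3683) = -281193367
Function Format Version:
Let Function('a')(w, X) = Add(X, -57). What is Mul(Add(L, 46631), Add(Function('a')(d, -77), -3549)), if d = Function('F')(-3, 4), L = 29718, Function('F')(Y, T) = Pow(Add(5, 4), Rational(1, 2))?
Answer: -281193367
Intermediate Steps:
Function('F')(Y, T) = 3 (Function('F')(Y, T) = Pow(9, Rational(1, 2)) = 3)
d = 3
Function('a')(w, X) = Add(-57, X)
Mul(Add(L, 46631), Add(Function('a')(d, -77), -3549)) = Mul(Add(29718, 46631), Add(Add(-57, -77), -3549)) = Mul(76349, Add(-134, -3549)) = Mul(76349, -3683) = -281193367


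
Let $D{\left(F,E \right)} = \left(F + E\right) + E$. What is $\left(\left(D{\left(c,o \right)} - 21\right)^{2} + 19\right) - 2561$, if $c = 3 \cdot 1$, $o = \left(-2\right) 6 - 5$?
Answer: $162$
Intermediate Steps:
$o = -17$ ($o = -12 - 5 = -17$)
$c = 3$
$D{\left(F,E \right)} = F + 2 E$ ($D{\left(F,E \right)} = \left(E + F\right) + E = F + 2 E$)
$\left(\left(D{\left(c,o \right)} - 21\right)^{2} + 19\right) - 2561 = \left(\left(\left(3 + 2 \left(-17\right)\right) - 21\right)^{2} + 19\right) - 2561 = \left(\left(\left(3 - 34\right) - 21\right)^{2} + 19\right) - 2561 = \left(\left(-31 - 21\right)^{2} + 19\right) - 2561 = \left(\left(-52\right)^{2} + 19\right) - 2561 = \left(2704 + 19\right) - 2561 = 2723 - 2561 = 162$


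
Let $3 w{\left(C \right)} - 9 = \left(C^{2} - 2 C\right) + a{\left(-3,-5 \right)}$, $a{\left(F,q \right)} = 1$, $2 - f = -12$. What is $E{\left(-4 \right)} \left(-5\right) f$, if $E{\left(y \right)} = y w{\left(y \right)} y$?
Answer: $- \frac{38080}{3} \approx -12693.0$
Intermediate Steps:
$f = 14$ ($f = 2 - -12 = 2 + 12 = 14$)
$w{\left(C \right)} = \frac{10}{3} - \frac{2 C}{3} + \frac{C^{2}}{3}$ ($w{\left(C \right)} = 3 + \frac{\left(C^{2} - 2 C\right) + 1}{3} = 3 + \frac{1 + C^{2} - 2 C}{3} = 3 + \left(\frac{1}{3} - \frac{2 C}{3} + \frac{C^{2}}{3}\right) = \frac{10}{3} - \frac{2 C}{3} + \frac{C^{2}}{3}$)
$E{\left(y \right)} = y^{2} \left(\frac{10}{3} - \frac{2 y}{3} + \frac{y^{2}}{3}\right)$ ($E{\left(y \right)} = y \left(\frac{10}{3} - \frac{2 y}{3} + \frac{y^{2}}{3}\right) y = y^{2} \left(\frac{10}{3} - \frac{2 y}{3} + \frac{y^{2}}{3}\right)$)
$E{\left(-4 \right)} \left(-5\right) f = \frac{\left(-4\right)^{2} \left(10 + \left(-4\right)^{2} - -8\right)}{3} \left(-5\right) 14 = \frac{1}{3} \cdot 16 \left(10 + 16 + 8\right) \left(-5\right) 14 = \frac{1}{3} \cdot 16 \cdot 34 \left(-5\right) 14 = \frac{544}{3} \left(-5\right) 14 = \left(- \frac{2720}{3}\right) 14 = - \frac{38080}{3}$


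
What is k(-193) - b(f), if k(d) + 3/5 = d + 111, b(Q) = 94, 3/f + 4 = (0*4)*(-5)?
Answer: -883/5 ≈ -176.60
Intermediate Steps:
f = -3/4 (f = 3/(-4 + (0*4)*(-5)) = 3/(-4 + 0*(-5)) = 3/(-4 + 0) = 3/(-4) = 3*(-1/4) = -3/4 ≈ -0.75000)
k(d) = 552/5 + d (k(d) = -3/5 + (d + 111) = -3/5 + (111 + d) = 552/5 + d)
k(-193) - b(f) = (552/5 - 193) - 1*94 = -413/5 - 94 = -883/5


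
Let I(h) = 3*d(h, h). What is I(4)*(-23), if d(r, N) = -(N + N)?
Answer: 552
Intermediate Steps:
d(r, N) = -2*N
I(h) = -6*h (I(h) = 3*(-2*h) = -6*h)
I(4)*(-23) = -6*4*(-23) = -24*(-23) = 552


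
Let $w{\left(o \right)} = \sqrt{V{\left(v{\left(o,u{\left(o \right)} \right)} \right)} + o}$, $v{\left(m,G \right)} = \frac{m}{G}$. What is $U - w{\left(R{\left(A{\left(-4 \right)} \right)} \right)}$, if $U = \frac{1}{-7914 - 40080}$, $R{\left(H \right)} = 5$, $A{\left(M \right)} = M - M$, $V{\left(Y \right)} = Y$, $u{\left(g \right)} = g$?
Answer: $- \frac{1}{47994} - \sqrt{6} \approx -2.4495$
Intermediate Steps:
$A{\left(M \right)} = 0$
$w{\left(o \right)} = \sqrt{1 + o}$ ($w{\left(o \right)} = \sqrt{\frac{o}{o} + o} = \sqrt{1 + o}$)
$U = - \frac{1}{47994}$ ($U = \frac{1}{-47994} = - \frac{1}{47994} \approx -2.0836 \cdot 10^{-5}$)
$U - w{\left(R{\left(A{\left(-4 \right)} \right)} \right)} = - \frac{1}{47994} - \sqrt{1 + 5} = - \frac{1}{47994} - \sqrt{6}$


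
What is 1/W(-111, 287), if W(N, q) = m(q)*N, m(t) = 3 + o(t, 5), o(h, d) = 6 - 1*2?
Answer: -1/777 ≈ -0.0012870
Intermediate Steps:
o(h, d) = 4 (o(h, d) = 6 - 2 = 4)
m(t) = 7 (m(t) = 3 + 4 = 7)
W(N, q) = 7*N
1/W(-111, 287) = 1/(7*(-111)) = 1/(-777) = -1/777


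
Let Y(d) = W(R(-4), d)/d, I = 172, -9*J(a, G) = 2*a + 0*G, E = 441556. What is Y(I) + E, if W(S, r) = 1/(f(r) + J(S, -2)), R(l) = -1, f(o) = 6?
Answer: 4253067401/9632 ≈ 4.4156e+5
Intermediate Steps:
J(a, G) = -2*a/9 (J(a, G) = -(2*a + 0*G)/9 = -(2*a + 0)/9 = -2*a/9)
W(S, r) = 1/(6 - 2*S/9)
Y(d) = 9/(56*d) (Y(d) = (-9/(-54 + 2*(-1)))/d = (-9/(-54 - 2))/d = (-9/(-56))/d = (-9*(-1/56))/d = 9/(56*d))
Y(I) + E = (9/56)/172 + 441556 = (9/56)*(1/172) + 441556 = 9/9632 + 441556 = 4253067401/9632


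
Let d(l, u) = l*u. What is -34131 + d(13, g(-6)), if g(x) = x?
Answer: -34209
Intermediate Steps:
-34131 + d(13, g(-6)) = -34131 + 13*(-6) = -34131 - 78 = -34209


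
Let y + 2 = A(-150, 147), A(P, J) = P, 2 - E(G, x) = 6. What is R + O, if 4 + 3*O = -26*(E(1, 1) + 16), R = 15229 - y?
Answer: 45827/3 ≈ 15276.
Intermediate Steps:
E(G, x) = -4 (E(G, x) = 2 - 1*6 = 2 - 6 = -4)
y = -152 (y = -2 - 150 = -152)
R = 15381 (R = 15229 - 1*(-152) = 15229 + 152 = 15381)
O = -316/3 (O = -4/3 + (-26*(-4 + 16))/3 = -4/3 + (-26*12)/3 = -4/3 + (⅓)*(-312) = -4/3 - 104 = -316/3 ≈ -105.33)
R + O = 15381 - 316/3 = 45827/3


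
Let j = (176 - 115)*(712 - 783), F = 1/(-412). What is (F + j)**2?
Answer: 3183987003129/169744 ≈ 1.8758e+7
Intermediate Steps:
F = -1/412 ≈ -0.0024272
j = -4331 (j = 61*(-71) = -4331)
(F + j)**2 = (-1/412 - 4331)**2 = (-1784373/412)**2 = 3183987003129/169744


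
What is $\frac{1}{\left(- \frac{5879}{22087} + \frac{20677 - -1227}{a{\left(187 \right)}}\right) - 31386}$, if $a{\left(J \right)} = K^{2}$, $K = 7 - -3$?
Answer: $- \frac{552175}{17209763113} \approx -3.2085 \cdot 10^{-5}$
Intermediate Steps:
$K = 10$ ($K = 7 + 3 = 10$)
$a{\left(J \right)} = 100$ ($a{\left(J \right)} = 10^{2} = 100$)
$\frac{1}{\left(- \frac{5879}{22087} + \frac{20677 - -1227}{a{\left(187 \right)}}\right) - 31386} = \frac{1}{\left(- \frac{5879}{22087} + \frac{20677 - -1227}{100}\right) - 31386} = \frac{1}{\left(\left(-5879\right) \frac{1}{22087} + \left(20677 + 1227\right) \frac{1}{100}\right) - 31386} = \frac{1}{\left(- \frac{5879}{22087} + 21904 \cdot \frac{1}{100}\right) - 31386} = \frac{1}{\left(- \frac{5879}{22087} + \frac{5476}{25}\right) - 31386} = \frac{1}{\frac{120801437}{552175} - 31386} = \frac{1}{- \frac{17209763113}{552175}} = - \frac{552175}{17209763113}$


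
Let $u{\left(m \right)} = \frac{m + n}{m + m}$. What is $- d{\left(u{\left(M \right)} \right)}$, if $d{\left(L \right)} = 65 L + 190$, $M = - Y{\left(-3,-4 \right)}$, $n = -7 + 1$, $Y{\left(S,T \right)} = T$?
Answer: $- \frac{695}{4} \approx -173.75$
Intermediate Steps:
$n = -6$
$M = 4$ ($M = \left(-1\right) \left(-4\right) = 4$)
$u{\left(m \right)} = \frac{-6 + m}{2 m}$ ($u{\left(m \right)} = \frac{m - 6}{m + m} = \frac{-6 + m}{2 m}$)
$d{\left(L \right)} = 190 + 65 L$
$- d{\left(u{\left(M \right)} \right)} = - (190 + 65 \frac{-6 + 4}{2 \cdot 4}) = - (190 + 65 \cdot \frac{1}{2} \cdot \frac{1}{4} \left(-2\right)) = - (190 + 65 \left(- \frac{1}{4}\right)) = - (190 - \frac{65}{4}) = \left(-1\right) \frac{695}{4} = - \frac{695}{4}$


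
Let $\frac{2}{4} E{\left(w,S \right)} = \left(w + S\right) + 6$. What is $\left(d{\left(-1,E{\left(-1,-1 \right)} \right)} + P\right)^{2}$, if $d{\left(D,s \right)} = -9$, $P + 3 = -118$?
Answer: $16900$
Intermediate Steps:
$P = -121$ ($P = -3 - 118 = -121$)
$E{\left(w,S \right)} = 12 + 2 S + 2 w$ ($E{\left(w,S \right)} = 2 \left(\left(w + S\right) + 6\right) = 2 \left(\left(S + w\right) + 6\right) = 2 \left(6 + S + w\right) = 12 + 2 S + 2 w$)
$\left(d{\left(-1,E{\left(-1,-1 \right)} \right)} + P\right)^{2} = \left(-9 - 121\right)^{2} = \left(-130\right)^{2} = 16900$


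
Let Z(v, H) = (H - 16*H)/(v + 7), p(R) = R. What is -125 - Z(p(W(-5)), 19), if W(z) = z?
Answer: 35/2 ≈ 17.500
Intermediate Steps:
Z(v, H) = -15*H/(7 + v) (Z(v, H) = (-15*H)/(7 + v) = -15*H/(7 + v))
-125 - Z(p(W(-5)), 19) = -125 - (-15)*19/(7 - 5) = -125 - (-15)*19/2 = -125 - 1*(-285/2) = -125 + 285/2 = 35/2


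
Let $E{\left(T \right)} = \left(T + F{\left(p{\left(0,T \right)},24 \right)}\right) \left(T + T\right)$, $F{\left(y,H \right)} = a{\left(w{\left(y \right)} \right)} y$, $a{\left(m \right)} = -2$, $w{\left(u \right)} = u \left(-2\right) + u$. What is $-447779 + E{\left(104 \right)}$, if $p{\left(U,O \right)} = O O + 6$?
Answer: $-4928099$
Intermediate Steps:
$w{\left(u \right)} = - u$ ($w{\left(u \right)} = - 2 u + u = - u$)
$p{\left(U,O \right)} = 6 + O^{2}$ ($p{\left(U,O \right)} = O^{2} + 6 = 6 + O^{2}$)
$F{\left(y,H \right)} = - 2 y$
$E{\left(T \right)} = 2 T \left(-12 + T - 2 T^{2}\right)$ ($E{\left(T \right)} = \left(T - 2 \left(6 + T^{2}\right)\right) \left(T + T\right) = \left(T - \left(12 + 2 T^{2}\right)\right) 2 T = \left(-12 + T - 2 T^{2}\right) 2 T = 2 T \left(-12 + T - 2 T^{2}\right)$)
$-447779 + E{\left(104 \right)} = -447779 + 2 \cdot 104 \left(-12 + 104 - 2 \cdot 104^{2}\right) = -447779 + 2 \cdot 104 \left(-12 + 104 - 21632\right) = -447779 + 2 \cdot 104 \left(-21540\right) = -447779 - 4480320 = -4928099$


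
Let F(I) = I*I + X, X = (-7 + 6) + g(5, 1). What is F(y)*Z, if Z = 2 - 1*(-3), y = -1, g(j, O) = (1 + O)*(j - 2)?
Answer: 30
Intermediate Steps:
g(j, O) = (1 + O)*(-2 + j)
X = 5 (X = (-7 + 6) + (-2 + 5 - 2*1 + 1*5) = -1 + (-2 + 5 - 2 + 5) = -1 + 6 = 5)
Z = 5 (Z = 2 + 3 = 5)
F(I) = 5 + I**2 (F(I) = I*I + 5 = I**2 + 5 = 5 + I**2)
F(y)*Z = (5 + (-1)**2)*5 = (5 + 1)*5 = 6*5 = 30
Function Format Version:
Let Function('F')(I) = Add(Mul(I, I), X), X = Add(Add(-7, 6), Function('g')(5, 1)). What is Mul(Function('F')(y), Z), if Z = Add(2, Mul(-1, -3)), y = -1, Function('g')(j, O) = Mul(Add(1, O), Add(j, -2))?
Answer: 30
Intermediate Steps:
Function('g')(j, O) = Mul(Add(1, O), Add(-2, j))
X = 5 (X = Add(Add(-7, 6), Add(-2, 5, Mul(-2, 1), Mul(1, 5))) = Add(-1, Add(-2, 5, -2, 5)) = Add(-1, 6) = 5)
Z = 5 (Z = Add(2, 3) = 5)
Function('F')(I) = Add(5, Pow(I, 2)) (Function('F')(I) = Add(Mul(I, I), 5) = Add(Pow(I, 2), 5) = Add(5, Pow(I, 2)))
Mul(Function('F')(y), Z) = Mul(Add(5, Pow(-1, 2)), 5) = Mul(Add(5, 1), 5) = Mul(6, 5) = 30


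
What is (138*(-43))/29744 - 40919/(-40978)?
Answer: 243482821/304712408 ≈ 0.79906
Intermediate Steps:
(138*(-43))/29744 - 40919/(-40978) = -5934*1/29744 - 40919*(-1/40978) = -2967/14872 + 40919/40978 = 243482821/304712408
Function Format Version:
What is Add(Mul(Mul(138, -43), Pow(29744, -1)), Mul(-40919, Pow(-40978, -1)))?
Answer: Rational(243482821, 304712408) ≈ 0.79906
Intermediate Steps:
Add(Mul(Mul(138, -43), Pow(29744, -1)), Mul(-40919, Pow(-40978, -1))) = Add(Mul(-5934, Rational(1, 29744)), Mul(-40919, Rational(-1, 40978))) = Add(Rational(-2967, 14872), Rational(40919, 40978)) = Rational(243482821, 304712408)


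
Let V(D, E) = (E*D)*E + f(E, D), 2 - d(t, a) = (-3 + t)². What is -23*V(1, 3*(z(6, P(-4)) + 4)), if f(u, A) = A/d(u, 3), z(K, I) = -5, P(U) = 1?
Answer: -7015/34 ≈ -206.32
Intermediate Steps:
d(t, a) = 2 - (-3 + t)²
f(u, A) = A/(2 - (-3 + u)²)
V(D, E) = D*E² - D/(-2 + (-3 + E)²) (V(D, E) = (E*D)*E - D/(-2 + (-3 + E)²) = (D*E)*E - D/(-2 + (-3 + E)²) = D*E² - D/(-2 + (-3 + E)²))
-23*V(1, 3*(z(6, P(-4)) + 4)) = -23*(-1 + (3*(-5 + 4))²*(-2 + (-3 + 3*(-5 + 4))²))/(-2 + (-3 + 3*(-5 + 4))²) = -23*(-1 + (3*(-1))²*(-2 + (-3 + 3*(-1))²))/(-2 + (-3 + 3*(-1))²) = -23*(-1 + (-3)²*(-2 + (-3 - 3)²))/(-2 + (-3 - 3)²) = -23*(-1 + 9*(-2 + (-6)²))/(-2 + (-6)²) = -23*(-1 + 9*(-2 + 36))/(-2 + 36) = -23*(-1 + 9*34)/34 = -23*(-1 + 306)/34 = -23*305/34 = -7015/34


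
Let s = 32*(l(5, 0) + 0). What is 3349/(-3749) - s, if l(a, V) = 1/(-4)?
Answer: 26643/3749 ≈ 7.1067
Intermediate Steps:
l(a, V) = -¼
s = -8 (s = 32*(-¼ + 0) = 32*(-¼) = -8)
3349/(-3749) - s = 3349/(-3749) - 1*(-8) = 3349*(-1/3749) + 8 = -3349/3749 + 8 = 26643/3749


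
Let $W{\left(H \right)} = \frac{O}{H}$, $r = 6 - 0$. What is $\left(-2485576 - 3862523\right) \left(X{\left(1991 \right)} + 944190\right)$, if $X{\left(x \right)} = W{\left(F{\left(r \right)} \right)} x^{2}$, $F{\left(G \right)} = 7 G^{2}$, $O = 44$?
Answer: $- \frac{218139431808413}{21} \approx -1.0388 \cdot 10^{13}$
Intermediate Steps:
$r = 6$ ($r = 6 + 0 = 6$)
$W{\left(H \right)} = \frac{44}{H}$
$X{\left(x \right)} = \frac{11 x^{2}}{63}$ ($X{\left(x \right)} = \frac{44}{7 \cdot 6^{2}} x^{2} = \frac{44}{7 \cdot 36} x^{2} = \frac{44}{252} x^{2} = 44 \cdot \frac{1}{252} x^{2} = \frac{11 x^{2}}{63}$)
$\left(-2485576 - 3862523\right) \left(X{\left(1991 \right)} + 944190\right) = \left(-2485576 - 3862523\right) \left(\frac{11 \cdot 1991^{2}}{63} + 944190\right) = - 6348099 \left(\frac{11}{63} \cdot 3964081 + 944190\right) = - 6348099 \left(\frac{43604891}{63} + 944190\right) = \left(-6348099\right) \frac{103088861}{63} = - \frac{218139431808413}{21}$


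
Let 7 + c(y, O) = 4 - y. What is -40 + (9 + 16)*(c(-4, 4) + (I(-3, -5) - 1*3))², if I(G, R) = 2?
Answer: -40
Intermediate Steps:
c(y, O) = -3 - y (c(y, O) = -7 + (4 - y) = -3 - y)
-40 + (9 + 16)*(c(-4, 4) + (I(-3, -5) - 1*3))² = -40 + (9 + 16)*((-3 - 1*(-4)) + (2 - 1*3))² = -40 + 25*((-3 + 4) + (2 - 3))² = -40 + 25*(1 - 1)² = -40 + 25*0² = -40 + 25*0 = -40 + 0 = -40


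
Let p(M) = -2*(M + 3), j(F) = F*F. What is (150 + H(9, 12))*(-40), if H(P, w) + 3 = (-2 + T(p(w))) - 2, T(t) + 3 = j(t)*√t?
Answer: -5600 - 36000*I*√30 ≈ -5600.0 - 1.9718e+5*I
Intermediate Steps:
j(F) = F²
p(M) = -6 - 2*M (p(M) = -2*(3 + M) = -6 - 2*M)
T(t) = -3 + t^(5/2) (T(t) = -3 + t²*√t = -3 + t^(5/2))
H(P, w) = -10 + (-6 - 2*w)^(5/2) (H(P, w) = -3 + ((-2 + (-3 + (-6 - 2*w)^(5/2))) - 2) = -3 + ((-5 + (-6 - 2*w)^(5/2)) - 2) = -3 + (-7 + (-6 - 2*w)^(5/2)) = -10 + (-6 - 2*w)^(5/2))
(150 + H(9, 12))*(-40) = (150 + (-10 + 4*√2*(-3 - 1*12)^(5/2)))*(-40) = (150 + (-10 + 4*√2*(-3 - 12)^(5/2)))*(-40) = (150 + (-10 + 4*√2*(-15)^(5/2)))*(-40) = (150 + (-10 + 4*√2*(225*I*√15)))*(-40) = (150 + (-10 + 900*I*√30))*(-40) = (140 + 900*I*√30)*(-40) = -5600 - 36000*I*√30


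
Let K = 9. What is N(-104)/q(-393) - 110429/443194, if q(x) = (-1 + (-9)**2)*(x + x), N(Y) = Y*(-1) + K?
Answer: -3496928221/13934019360 ≈ -0.25096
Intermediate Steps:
N(Y) = 9 - Y (N(Y) = Y*(-1) + 9 = -Y + 9 = 9 - Y)
q(x) = 160*x (q(x) = (-1 + 81)*(2*x) = 80*(2*x) = 160*x)
N(-104)/q(-393) - 110429/443194 = (9 - 1*(-104))/((160*(-393))) - 110429/443194 = (9 + 104)/(-62880) - 110429*1/443194 = 113*(-1/62880) - 110429/443194 = -113/62880 - 110429/443194 = -3496928221/13934019360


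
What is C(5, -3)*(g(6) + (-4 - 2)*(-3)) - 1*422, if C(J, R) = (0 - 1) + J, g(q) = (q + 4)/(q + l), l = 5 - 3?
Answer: -345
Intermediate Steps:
l = 2
g(q) = (4 + q)/(2 + q) (g(q) = (q + 4)/(q + 2) = (4 + q)/(2 + q))
C(J, R) = -1 + J
C(5, -3)*(g(6) + (-4 - 2)*(-3)) - 1*422 = (-1 + 5)*((4 + 6)/(2 + 6) + (-4 - 2)*(-3)) - 1*422 = 4*(10/8 - 6*(-3)) - 422 = 4*((⅛)*10 + 18) - 422 = 4*(5/4 + 18) - 422 = 4*(77/4) - 422 = 77 - 422 = -345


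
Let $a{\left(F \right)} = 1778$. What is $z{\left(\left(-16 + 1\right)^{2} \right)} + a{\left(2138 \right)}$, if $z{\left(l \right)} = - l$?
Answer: $1553$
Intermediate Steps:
$z{\left(\left(-16 + 1\right)^{2} \right)} + a{\left(2138 \right)} = - \left(-16 + 1\right)^{2} + 1778 = - \left(-15\right)^{2} + 1778 = \left(-1\right) 225 + 1778 = -225 + 1778 = 1553$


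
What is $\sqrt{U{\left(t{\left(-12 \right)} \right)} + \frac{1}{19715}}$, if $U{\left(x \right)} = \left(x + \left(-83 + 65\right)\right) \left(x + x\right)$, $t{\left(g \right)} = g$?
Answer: $\frac{\sqrt{279850501715}}{19715} \approx 26.833$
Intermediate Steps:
$U{\left(x \right)} = 2 x \left(-18 + x\right)$ ($U{\left(x \right)} = \left(x - 18\right) 2 x = \left(-18 + x\right) 2 x = 2 x \left(-18 + x\right)$)
$\sqrt{U{\left(t{\left(-12 \right)} \right)} + \frac{1}{19715}} = \sqrt{2 \left(-12\right) \left(-18 - 12\right) + \frac{1}{19715}} = \sqrt{2 \left(-12\right) \left(-30\right) + \frac{1}{19715}} = \sqrt{720 + \frac{1}{19715}} = \sqrt{\frac{14194801}{19715}} = \frac{\sqrt{279850501715}}{19715}$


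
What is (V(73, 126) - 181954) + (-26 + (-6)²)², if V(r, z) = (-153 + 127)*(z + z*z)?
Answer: -597906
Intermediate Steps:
V(r, z) = -26*z - 26*z² (V(r, z) = -26*(z + z²) = -26*z - 26*z²)
(V(73, 126) - 181954) + (-26 + (-6)²)² = (-26*126*(1 + 126) - 181954) + (-26 + (-6)²)² = (-26*126*127 - 181954) + (-26 + 36)² = (-416052 - 181954) + 10² = -598006 + 100 = -597906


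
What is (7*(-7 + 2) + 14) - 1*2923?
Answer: -2944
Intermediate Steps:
(7*(-7 + 2) + 14) - 1*2923 = (7*(-5) + 14) - 2923 = (-35 + 14) - 2923 = -21 - 2923 = -2944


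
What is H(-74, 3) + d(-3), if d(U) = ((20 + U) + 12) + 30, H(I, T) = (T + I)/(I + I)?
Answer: 8803/148 ≈ 59.480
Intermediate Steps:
H(I, T) = (I + T)/(2*I) (H(I, T) = (I + T)/((2*I)) = (I + T)*(1/(2*I)) = (I + T)/(2*I))
d(U) = 62 + U (d(U) = (32 + U) + 30 = 62 + U)
H(-74, 3) + d(-3) = (1/2)*(-74 + 3)/(-74) + (62 - 3) = (1/2)*(-1/74)*(-71) + 59 = 71/148 + 59 = 8803/148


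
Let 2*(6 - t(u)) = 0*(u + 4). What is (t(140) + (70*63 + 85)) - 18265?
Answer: -13764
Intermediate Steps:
t(u) = 6 (t(u) = 6 - 0*(u + 4) = 6 - 0*(4 + u) = 6 - 1/2*0 = 6 + 0 = 6)
(t(140) + (70*63 + 85)) - 18265 = (6 + (70*63 + 85)) - 18265 = (6 + (4410 + 85)) - 18265 = (6 + 4495) - 18265 = 4501 - 18265 = -13764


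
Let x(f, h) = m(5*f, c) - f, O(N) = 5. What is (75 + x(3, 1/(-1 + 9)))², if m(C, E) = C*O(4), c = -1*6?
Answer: 21609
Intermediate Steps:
c = -6
m(C, E) = 5*C (m(C, E) = C*5 = 5*C)
x(f, h) = 24*f (x(f, h) = 5*(5*f) - f = 25*f - f = 24*f)
(75 + x(3, 1/(-1 + 9)))² = (75 + 24*3)² = (75 + 72)² = 147² = 21609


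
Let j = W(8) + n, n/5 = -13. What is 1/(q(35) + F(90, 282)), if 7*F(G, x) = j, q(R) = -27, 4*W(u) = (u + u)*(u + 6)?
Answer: -7/198 ≈ -0.035354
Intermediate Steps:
n = -65 (n = 5*(-13) = -65)
W(u) = u*(6 + u)/2 (W(u) = ((u + u)*(u + 6))/4 = ((2*u)*(6 + u))/4 = (2*u*(6 + u))/4 = u*(6 + u)/2)
j = -9 (j = (½)*8*(6 + 8) - 65 = (½)*8*14 - 65 = 56 - 65 = -9)
F(G, x) = -9/7 (F(G, x) = (⅐)*(-9) = -9/7)
1/(q(35) + F(90, 282)) = 1/(-27 - 9/7) = 1/(-198/7) = -7/198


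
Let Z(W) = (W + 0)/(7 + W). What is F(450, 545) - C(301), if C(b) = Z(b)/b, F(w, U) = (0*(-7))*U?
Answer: -1/308 ≈ -0.0032468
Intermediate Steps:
Z(W) = W/(7 + W)
F(w, U) = 0 (F(w, U) = 0*U = 0)
C(b) = 1/(7 + b) (C(b) = (b/(7 + b))/b = 1/(7 + b))
F(450, 545) - C(301) = 0 - 1/(7 + 301) = 0 - 1/308 = -1/308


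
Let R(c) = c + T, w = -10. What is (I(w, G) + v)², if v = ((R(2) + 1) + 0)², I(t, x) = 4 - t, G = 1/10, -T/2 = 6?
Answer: 9025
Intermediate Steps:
T = -12 (T = -2*6 = -12)
G = ⅒ ≈ 0.10000
R(c) = -12 + c (R(c) = c - 12 = -12 + c)
v = 81 (v = (((-12 + 2) + 1) + 0)² = ((-10 + 1) + 0)² = (-9 + 0)² = (-9)² = 81)
(I(w, G) + v)² = ((4 - 1*(-10)) + 81)² = ((4 + 10) + 81)² = (14 + 81)² = 95² = 9025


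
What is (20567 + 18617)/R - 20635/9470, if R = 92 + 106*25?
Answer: 31449131/2596674 ≈ 12.111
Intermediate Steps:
R = 2742 (R = 92 + 2650 = 2742)
(20567 + 18617)/R - 20635/9470 = (20567 + 18617)/2742 - 20635/9470 = 39184*(1/2742) - 20635*1/9470 = 19592/1371 - 4127/1894 = 31449131/2596674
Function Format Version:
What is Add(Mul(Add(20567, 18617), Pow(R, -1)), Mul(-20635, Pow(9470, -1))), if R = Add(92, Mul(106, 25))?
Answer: Rational(31449131, 2596674) ≈ 12.111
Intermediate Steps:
R = 2742 (R = Add(92, 2650) = 2742)
Add(Mul(Add(20567, 18617), Pow(R, -1)), Mul(-20635, Pow(9470, -1))) = Add(Mul(Add(20567, 18617), Pow(2742, -1)), Mul(-20635, Pow(9470, -1))) = Add(Mul(39184, Rational(1, 2742)), Mul(-20635, Rational(1, 9470))) = Add(Rational(19592, 1371), Rational(-4127, 1894)) = Rational(31449131, 2596674)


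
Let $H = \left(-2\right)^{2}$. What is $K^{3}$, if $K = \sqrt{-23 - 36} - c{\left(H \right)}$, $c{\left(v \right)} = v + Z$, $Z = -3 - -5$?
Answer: $846 + 49 i \sqrt{59} \approx 846.0 + 376.38 i$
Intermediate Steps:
$Z = 2$ ($Z = -3 + 5 = 2$)
$H = 4$
$c{\left(v \right)} = 2 + v$ ($c{\left(v \right)} = v + 2 = 2 + v$)
$K = -6 + i \sqrt{59}$ ($K = \sqrt{-23 - 36} - \left(2 + 4\right) = \sqrt{-59} - 6 = i \sqrt{59} - 6 = -6 + i \sqrt{59} \approx -6.0 + 7.6811 i$)
$K^{3} = \left(-6 + i \sqrt{59}\right)^{3}$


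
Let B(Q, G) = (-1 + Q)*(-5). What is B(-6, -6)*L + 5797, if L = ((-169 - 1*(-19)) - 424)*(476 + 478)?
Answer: -19160063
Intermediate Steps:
B(Q, G) = 5 - 5*Q
L = -547596 (L = ((-169 + 19) - 424)*954 = (-150 - 424)*954 = -574*954 = -547596)
B(-6, -6)*L + 5797 = (5 - 5*(-6))*(-547596) + 5797 = (5 + 30)*(-547596) + 5797 = 35*(-547596) + 5797 = -19165860 + 5797 = -19160063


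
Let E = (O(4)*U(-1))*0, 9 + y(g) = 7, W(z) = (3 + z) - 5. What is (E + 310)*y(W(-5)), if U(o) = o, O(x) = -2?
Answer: -620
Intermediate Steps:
W(z) = -2 + z
y(g) = -2 (y(g) = -9 + 7 = -2)
E = 0 (E = -2*(-1)*0 = 2*0 = 0)
(E + 310)*y(W(-5)) = (0 + 310)*(-2) = 310*(-2) = -620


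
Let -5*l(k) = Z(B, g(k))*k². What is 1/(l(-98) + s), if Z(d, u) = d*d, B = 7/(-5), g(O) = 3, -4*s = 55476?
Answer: -125/2204221 ≈ -5.6709e-5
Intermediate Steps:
s = -13869 (s = -¼*55476 = -13869)
B = -7/5 (B = 7*(-⅕) = -7/5 ≈ -1.4000)
Z(d, u) = d²
l(k) = -49*k²/125 (l(k) = -(-7/5)²*k²/5 = -49*k²/125)
1/(l(-98) + s) = 1/(-49/125*(-98)² - 13869) = 1/(-49/125*9604 - 13869) = 1/(-470596/125 - 13869) = 1/(-2204221/125) = -125/2204221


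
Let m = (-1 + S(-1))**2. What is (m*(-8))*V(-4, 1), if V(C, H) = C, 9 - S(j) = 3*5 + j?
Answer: 1152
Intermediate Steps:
S(j) = -6 - j (S(j) = 9 - (3*5 + j) = 9 - (15 + j) = 9 + (-15 - j) = -6 - j)
m = 36 (m = (-1 + (-6 - 1*(-1)))**2 = (-1 + (-6 + 1))**2 = (-1 - 5)**2 = (-6)**2 = 36)
(m*(-8))*V(-4, 1) = (36*(-8))*(-4) = -288*(-4) = 1152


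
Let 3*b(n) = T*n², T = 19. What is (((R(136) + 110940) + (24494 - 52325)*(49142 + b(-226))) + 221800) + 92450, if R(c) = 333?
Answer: -10370054467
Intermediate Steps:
b(n) = 19*n²/3 (b(n) = (19*n²)/3 = 19*n²/3)
(((R(136) + 110940) + (24494 - 52325)*(49142 + b(-226))) + 221800) + 92450 = (((333 + 110940) + (24494 - 52325)*(49142 + (19/3)*(-226)²)) + 221800) + 92450 = ((111273 - 27831*(49142 + (19/3)*51076)) + 221800) + 92450 = ((111273 - 27831*(49142 + 970444/3)) + 221800) + 92450 = ((111273 - 27831*1117870/3) + 221800) + 92450 = ((111273 - 10370479990) + 221800) + 92450 = (-10370368717 + 221800) + 92450 = -10370146917 + 92450 = -10370054467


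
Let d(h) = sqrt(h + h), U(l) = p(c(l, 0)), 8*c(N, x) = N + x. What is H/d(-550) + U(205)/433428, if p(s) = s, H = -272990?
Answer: 205/3467424 + 27299*I*sqrt(11)/11 ≈ 5.9122e-5 + 8231.0*I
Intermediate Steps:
c(N, x) = N/8 + x/8 (c(N, x) = (N + x)/8 = N/8 + x/8)
U(l) = l/8 (U(l) = l/8 + (1/8)*0 = l/8 + 0 = l/8)
d(h) = sqrt(2)*sqrt(h) (d(h) = sqrt(2*h) = sqrt(2)*sqrt(h))
H/d(-550) + U(205)/433428 = -272990*(-I*sqrt(11)/110) + ((1/8)*205)/433428 = -272990*(-I*sqrt(11)/110) + (205/8)*(1/433428) = -272990*(-I*sqrt(11)/110) + 205/3467424 = -(-27299)*I*sqrt(11)/11 + 205/3467424 = 27299*I*sqrt(11)/11 + 205/3467424 = 205/3467424 + 27299*I*sqrt(11)/11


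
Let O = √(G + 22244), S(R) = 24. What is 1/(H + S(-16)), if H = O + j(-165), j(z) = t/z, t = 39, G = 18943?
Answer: -71885/122882426 + 3025*√41187/122882426 ≈ 0.0044109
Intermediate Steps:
j(z) = 39/z
O = √41187 (O = √(18943 + 22244) = √41187 ≈ 202.95)
H = -13/55 + √41187 (H = √41187 + 39/(-165) = √41187 + 39*(-1/165) = √41187 - 13/55 = -13/55 + √41187 ≈ 202.71)
1/(H + S(-16)) = 1/((-13/55 + √41187) + 24) = 1/(1307/55 + √41187)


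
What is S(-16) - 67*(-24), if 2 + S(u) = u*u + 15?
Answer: 1877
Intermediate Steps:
S(u) = 13 + u**2 (S(u) = -2 + (u*u + 15) = -2 + (u**2 + 15) = -2 + (15 + u**2) = 13 + u**2)
S(-16) - 67*(-24) = (13 + (-16)**2) - 67*(-24) = (13 + 256) + 1608 = 269 + 1608 = 1877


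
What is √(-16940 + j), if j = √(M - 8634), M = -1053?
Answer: √(-16940 + I*√9687) ≈ 0.3781 + 130.15*I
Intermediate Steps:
j = I*√9687 (j = √(-1053 - 8634) = √(-9687) = I*√9687 ≈ 98.423*I)
√(-16940 + j) = √(-16940 + I*√9687)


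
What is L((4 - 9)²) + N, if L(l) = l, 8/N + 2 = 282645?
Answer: 7066083/282643 ≈ 25.000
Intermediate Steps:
N = 8/282643 (N = 8/(-2 + 282645) = 8/282643 ≈ 2.8304e-5)
L((4 - 9)²) + N = (4 - 9)² + 8/282643 = (-5)² + 8/282643 = 25 + 8/282643 = 7066083/282643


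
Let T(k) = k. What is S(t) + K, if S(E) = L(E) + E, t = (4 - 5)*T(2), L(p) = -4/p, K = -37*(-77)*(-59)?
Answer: -168091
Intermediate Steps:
K = -168091 (K = 2849*(-59) = -168091)
t = -2 (t = (4 - 5)*2 = -1*2 = -2)
S(E) = E - 4/E (S(E) = -4/E + E = E - 4/E)
S(t) + K = (-2 - 4/(-2)) - 168091 = (-2 - 4*(-½)) - 168091 = (-2 + 2) - 168091 = 0 - 168091 = -168091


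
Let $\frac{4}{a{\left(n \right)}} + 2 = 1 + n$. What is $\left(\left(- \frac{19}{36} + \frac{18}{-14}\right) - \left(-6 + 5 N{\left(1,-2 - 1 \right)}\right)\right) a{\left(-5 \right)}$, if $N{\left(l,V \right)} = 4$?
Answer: $\frac{3985}{378} \approx 10.542$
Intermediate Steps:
$a{\left(n \right)} = \frac{4}{-1 + n}$ ($a{\left(n \right)} = \frac{4}{-2 + \left(1 + n\right)} = \frac{4}{-1 + n}$)
$\left(\left(- \frac{19}{36} + \frac{18}{-14}\right) - \left(-6 + 5 N{\left(1,-2 - 1 \right)}\right)\right) a{\left(-5 \right)} = \left(\left(- \frac{19}{36} + \frac{18}{-14}\right) + \left(6 - 20\right)\right) \frac{4}{-1 - 5} = \left(\left(\left(-19\right) \frac{1}{36} + 18 \left(- \frac{1}{14}\right)\right) + \left(6 - 20\right)\right) \frac{4}{-6} = \left(\left(- \frac{19}{36} - \frac{9}{7}\right) - 14\right) 4 \left(- \frac{1}{6}\right) = \left(- \frac{457}{252} - 14\right) \left(- \frac{2}{3}\right) = \left(- \frac{3985}{252}\right) \left(- \frac{2}{3}\right) = \frac{3985}{378}$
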